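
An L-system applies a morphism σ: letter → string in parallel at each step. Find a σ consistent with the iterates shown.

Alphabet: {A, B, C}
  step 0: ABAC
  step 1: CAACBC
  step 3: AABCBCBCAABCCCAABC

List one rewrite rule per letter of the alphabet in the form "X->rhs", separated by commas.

A->C, B->AA, C->BC

  step 0 ⇒ step 1: ABAC ⇒ C·AA·C·BC
    A ↦ C
    B ↦ AA
    C ↦ BC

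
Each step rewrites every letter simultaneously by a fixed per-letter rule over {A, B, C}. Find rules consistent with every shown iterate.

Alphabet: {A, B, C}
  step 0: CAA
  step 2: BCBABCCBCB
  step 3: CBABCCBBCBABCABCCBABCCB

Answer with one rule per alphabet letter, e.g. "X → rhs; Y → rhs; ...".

  step 2 ⇒ step 3: BCBABCCBCB ⇒ CB·ABC·CB·B·CB·ABC·ABC·CB·ABC·CB
    A ↦ B
    B ↦ CB
    C ↦ ABC

A->B, B->CB, C->ABC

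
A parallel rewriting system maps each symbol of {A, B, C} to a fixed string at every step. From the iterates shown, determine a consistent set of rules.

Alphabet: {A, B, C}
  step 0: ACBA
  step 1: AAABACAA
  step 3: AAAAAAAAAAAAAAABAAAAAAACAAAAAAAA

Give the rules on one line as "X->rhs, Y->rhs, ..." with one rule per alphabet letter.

A->AA, B->AC, C->AB

  step 0 ⇒ step 1: ACBA ⇒ AA·AB·AC·AA
    A ↦ AA
    B ↦ AC
    C ↦ AB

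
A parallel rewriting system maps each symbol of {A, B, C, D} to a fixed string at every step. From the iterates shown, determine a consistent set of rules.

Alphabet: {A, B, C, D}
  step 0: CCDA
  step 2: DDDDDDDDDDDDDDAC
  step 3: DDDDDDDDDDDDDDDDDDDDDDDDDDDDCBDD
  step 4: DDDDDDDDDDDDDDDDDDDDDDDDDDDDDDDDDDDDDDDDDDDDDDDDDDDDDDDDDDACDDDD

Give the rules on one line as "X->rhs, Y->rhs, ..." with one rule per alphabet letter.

A->CB, B->AC, C->DD, D->DD

  step 3 ⇒ step 4: DDDDDDDDDDDDDDDDDDDDDDDDDDDDCBDD ⇒ DD·DD·DD·DD·DD·DD·DD·DD·DD·DD·DD·DD·DD·DD·DD·DD·DD·DD·DD·DD·DD·DD·DD·DD·DD·DD·DD·DD·DD·AC·DD·DD
    B ↦ AC
    C ↦ DD
    D ↦ DD
  step 2 ⇒ step 3: DDDDDDDDDDDDDDAC ⇒ DD·DD·DD·DD·DD·DD·DD·DD·DD·DD·DD·DD·DD·DD·CB·DD
    A ↦ CB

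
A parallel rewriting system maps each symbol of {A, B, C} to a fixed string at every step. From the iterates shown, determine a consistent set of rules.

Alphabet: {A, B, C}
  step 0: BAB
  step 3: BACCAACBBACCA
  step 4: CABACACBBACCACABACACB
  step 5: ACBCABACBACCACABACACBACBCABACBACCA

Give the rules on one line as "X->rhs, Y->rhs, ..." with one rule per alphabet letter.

  step 4 ⇒ step 5: CABACACBBACCACABACACB ⇒ AC·B·CA·B·AC·B·AC·CA·CA·B·AC·AC·B·AC·B·CA·B·AC·B·AC·CA
    A ↦ B
    B ↦ CA
    C ↦ AC

A->B, B->CA, C->AC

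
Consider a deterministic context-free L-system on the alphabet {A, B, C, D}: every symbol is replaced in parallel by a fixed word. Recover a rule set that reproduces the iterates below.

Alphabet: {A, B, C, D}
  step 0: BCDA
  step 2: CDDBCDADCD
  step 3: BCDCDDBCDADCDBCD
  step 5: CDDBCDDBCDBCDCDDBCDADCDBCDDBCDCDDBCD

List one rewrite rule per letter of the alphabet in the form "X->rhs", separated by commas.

A->AD, B->D, C->B, D->CD

  step 2 ⇒ step 3: CDDBCDADCD ⇒ B·CD·CD·D·B·CD·AD·CD·B·CD
    A ↦ AD
    B ↦ D
    C ↦ B
    D ↦ CD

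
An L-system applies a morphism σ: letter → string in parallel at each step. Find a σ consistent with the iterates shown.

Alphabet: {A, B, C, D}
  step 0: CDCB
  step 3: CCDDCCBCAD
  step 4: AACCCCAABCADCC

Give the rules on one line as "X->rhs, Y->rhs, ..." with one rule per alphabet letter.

A->D, B->BC, C->A, D->CC

  step 3 ⇒ step 4: CCDDCCBCAD ⇒ A·A·CC·CC·A·A·BC·A·D·CC
    A ↦ D
    B ↦ BC
    C ↦ A
    D ↦ CC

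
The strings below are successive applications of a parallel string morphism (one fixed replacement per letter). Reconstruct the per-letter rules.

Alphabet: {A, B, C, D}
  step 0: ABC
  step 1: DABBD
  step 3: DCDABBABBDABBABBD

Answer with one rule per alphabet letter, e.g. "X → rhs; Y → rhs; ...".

A->D, B->ABB, C->D, D->C

  step 0 ⇒ step 1: ABC ⇒ D·ABB·D
    A ↦ D
    B ↦ ABB
    C ↦ D
    D ↦ C  (constrained at step 1)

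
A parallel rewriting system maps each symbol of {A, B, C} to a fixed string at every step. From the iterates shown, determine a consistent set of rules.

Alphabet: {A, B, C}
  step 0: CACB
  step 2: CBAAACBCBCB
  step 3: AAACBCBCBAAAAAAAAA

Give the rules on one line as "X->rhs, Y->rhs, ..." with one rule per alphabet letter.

  step 2 ⇒ step 3: CBAAACBCBCB ⇒ A·AA·CB·CB·CB·A·AA·A·AA·A·AA
    A ↦ CB
    B ↦ AA
    C ↦ A

A->CB, B->AA, C->A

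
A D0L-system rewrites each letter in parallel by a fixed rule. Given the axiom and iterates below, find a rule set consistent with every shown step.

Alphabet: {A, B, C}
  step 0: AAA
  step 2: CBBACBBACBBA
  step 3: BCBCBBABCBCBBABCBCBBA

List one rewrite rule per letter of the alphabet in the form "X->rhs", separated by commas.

A->BA, B->CB, C->B

  step 2 ⇒ step 3: CBBACBBACBBA ⇒ B·CB·CB·BA·B·CB·CB·BA·B·CB·CB·BA
    A ↦ BA
    B ↦ CB
    C ↦ B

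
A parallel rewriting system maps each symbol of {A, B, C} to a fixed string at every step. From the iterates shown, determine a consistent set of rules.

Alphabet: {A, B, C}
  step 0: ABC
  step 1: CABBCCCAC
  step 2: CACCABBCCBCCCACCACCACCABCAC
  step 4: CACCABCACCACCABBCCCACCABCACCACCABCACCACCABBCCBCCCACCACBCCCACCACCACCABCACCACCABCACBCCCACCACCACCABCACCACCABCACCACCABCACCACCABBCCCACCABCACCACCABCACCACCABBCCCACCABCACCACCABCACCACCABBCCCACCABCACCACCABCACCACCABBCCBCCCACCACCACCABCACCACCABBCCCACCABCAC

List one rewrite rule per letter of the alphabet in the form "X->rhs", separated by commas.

  step 1 ⇒ step 2: CABBCCCAC ⇒ CAC·CAB·BCC·BCC·CAC·CAC·CAC·CAB·CAC
    A ↦ CAB
    B ↦ BCC
    C ↦ CAC

A->CAB, B->BCC, C->CAC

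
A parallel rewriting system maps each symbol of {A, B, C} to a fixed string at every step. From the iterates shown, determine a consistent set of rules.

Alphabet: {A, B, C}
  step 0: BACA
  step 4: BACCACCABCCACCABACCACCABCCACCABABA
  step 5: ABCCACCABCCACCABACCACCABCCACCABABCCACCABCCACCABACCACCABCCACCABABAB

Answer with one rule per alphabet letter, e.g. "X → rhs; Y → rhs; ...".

A->B, B->A, C->CCA

  step 4 ⇒ step 5: BACCACCABCCACCABACCACCABCCACCABABA ⇒ A·B·CCA·CCA·B·CCA·CCA·B·A·CCA·CCA·B·CCA·CCA·B·A·B·CCA·CCA·B·CCA·CCA·B·A·CCA·CCA·B·CCA·CCA·B·A·B·A·B
    A ↦ B
    B ↦ A
    C ↦ CCA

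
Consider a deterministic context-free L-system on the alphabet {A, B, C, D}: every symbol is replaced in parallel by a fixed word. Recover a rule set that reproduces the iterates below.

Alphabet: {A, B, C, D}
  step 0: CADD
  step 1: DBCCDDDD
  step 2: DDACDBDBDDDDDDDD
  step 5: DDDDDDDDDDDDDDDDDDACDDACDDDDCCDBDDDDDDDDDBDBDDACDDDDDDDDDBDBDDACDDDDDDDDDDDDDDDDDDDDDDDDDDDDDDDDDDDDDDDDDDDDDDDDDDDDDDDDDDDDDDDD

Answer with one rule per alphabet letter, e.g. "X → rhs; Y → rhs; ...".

A->CC, B->AC, C->DB, D->DD

  step 1 ⇒ step 2: DBCCDDDD ⇒ DD·AC·DB·DB·DD·DD·DD·DD
    B ↦ AC
    C ↦ DB
    D ↦ DD
  step 0 ⇒ step 1: CADD ⇒ DB·CC·DD·DD
    A ↦ CC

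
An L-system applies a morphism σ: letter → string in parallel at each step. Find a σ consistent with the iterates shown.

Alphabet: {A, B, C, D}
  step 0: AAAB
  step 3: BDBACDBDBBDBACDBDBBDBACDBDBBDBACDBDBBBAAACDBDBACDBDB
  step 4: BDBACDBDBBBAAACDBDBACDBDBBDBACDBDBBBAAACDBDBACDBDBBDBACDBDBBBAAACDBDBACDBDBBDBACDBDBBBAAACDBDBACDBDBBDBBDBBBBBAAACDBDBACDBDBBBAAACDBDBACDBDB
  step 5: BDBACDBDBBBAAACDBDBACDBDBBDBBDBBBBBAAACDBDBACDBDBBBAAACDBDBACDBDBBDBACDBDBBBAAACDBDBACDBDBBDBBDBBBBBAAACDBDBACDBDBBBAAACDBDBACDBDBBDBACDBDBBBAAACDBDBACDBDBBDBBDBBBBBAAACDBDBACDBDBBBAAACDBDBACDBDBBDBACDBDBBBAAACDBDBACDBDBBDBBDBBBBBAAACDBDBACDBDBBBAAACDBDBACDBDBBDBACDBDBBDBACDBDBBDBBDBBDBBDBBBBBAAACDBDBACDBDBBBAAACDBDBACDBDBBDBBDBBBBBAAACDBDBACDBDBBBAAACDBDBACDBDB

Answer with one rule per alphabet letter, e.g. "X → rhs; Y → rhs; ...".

  step 4 ⇒ step 5: BDBACDBDBBBAAACDBDBACDBDBBDBACDBDBBBAAACDBDBACDBDBBDBACDBDBBBAAACDBDBACDBDBBDBACDBDBBBAAACDBDBACDBDBBDBBDBBBBBAAACDBDBACDBDBBBAAACDBDBACDBDB ⇒ BDB·ACD·BDB·B·BAA·ACD·BDB·ACD·BDB·BDB·BDB·B·B·B·BAA·ACD·BDB·ACD·BDB·B·BAA·ACD·BDB·ACD·BDB·BDB·ACD·BDB·B·BAA·ACD·BDB·ACD·BDB·BDB·BDB·B·B·B·BAA·ACD·BDB·ACD·BDB·B·BAA·ACD·BDB·ACD·BDB·BDB·ACD·BDB·B·BAA·ACD·BDB·ACD·BDB·BDB·BDB·B·B·B·BAA·ACD·BDB·ACD·BDB·B·BAA·ACD·BDB·ACD·BDB·BDB·ACD·BDB·B·BAA·ACD·BDB·ACD·BDB·BDB·BDB·B·B·B·BAA·ACD·BDB·ACD·BDB·B·BAA·ACD·BDB·ACD·BDB·BDB·ACD·BDB·BDB·ACD·BDB·BDB·BDB·BDB·BDB·B·B·B·BAA·ACD·BDB·ACD·BDB·B·BAA·ACD·BDB·ACD·BDB·BDB·BDB·B·B·B·BAA·ACD·BDB·ACD·BDB·B·BAA·ACD·BDB·ACD·BDB
    A ↦ B
    B ↦ BDB
    C ↦ BAA
    D ↦ ACD

A->B, B->BDB, C->BAA, D->ACD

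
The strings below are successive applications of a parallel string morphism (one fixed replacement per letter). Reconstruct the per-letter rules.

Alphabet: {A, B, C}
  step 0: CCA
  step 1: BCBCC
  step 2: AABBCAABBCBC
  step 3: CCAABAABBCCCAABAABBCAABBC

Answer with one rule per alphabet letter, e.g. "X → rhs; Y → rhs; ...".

A->C, B->AAB, C->BC

  step 2 ⇒ step 3: AABBCAABBCBC ⇒ C·C·AAB·AAB·BC·C·C·AAB·AAB·BC·AAB·BC
    A ↦ C
    B ↦ AAB
    C ↦ BC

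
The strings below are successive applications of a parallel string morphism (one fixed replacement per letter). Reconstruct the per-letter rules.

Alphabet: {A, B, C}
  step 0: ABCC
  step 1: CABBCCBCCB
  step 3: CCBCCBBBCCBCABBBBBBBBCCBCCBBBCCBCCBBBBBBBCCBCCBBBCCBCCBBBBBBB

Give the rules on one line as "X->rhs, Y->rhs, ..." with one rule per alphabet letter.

  step 0 ⇒ step 1: ABCC ⇒ CA·BB·CCB·CCB
    A ↦ CA
    B ↦ BB
    C ↦ CCB

A->CA, B->BB, C->CCB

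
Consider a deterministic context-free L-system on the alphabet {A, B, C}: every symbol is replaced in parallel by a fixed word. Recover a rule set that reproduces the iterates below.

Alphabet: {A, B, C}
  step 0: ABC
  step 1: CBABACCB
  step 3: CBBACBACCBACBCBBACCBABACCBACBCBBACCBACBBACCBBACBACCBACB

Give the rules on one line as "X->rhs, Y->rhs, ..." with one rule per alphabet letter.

A->CBA, B->BAC, C->CB

  step 0 ⇒ step 1: ABC ⇒ CBA·BAC·CB
    A ↦ CBA
    B ↦ BAC
    C ↦ CB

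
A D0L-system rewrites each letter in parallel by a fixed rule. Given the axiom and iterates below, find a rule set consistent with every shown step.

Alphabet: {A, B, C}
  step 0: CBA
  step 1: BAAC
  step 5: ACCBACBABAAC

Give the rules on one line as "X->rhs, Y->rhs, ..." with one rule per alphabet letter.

A->C, B->A, C->BA

  step 0 ⇒ step 1: CBA ⇒ BA·A·C
    A ↦ C
    B ↦ A
    C ↦ BA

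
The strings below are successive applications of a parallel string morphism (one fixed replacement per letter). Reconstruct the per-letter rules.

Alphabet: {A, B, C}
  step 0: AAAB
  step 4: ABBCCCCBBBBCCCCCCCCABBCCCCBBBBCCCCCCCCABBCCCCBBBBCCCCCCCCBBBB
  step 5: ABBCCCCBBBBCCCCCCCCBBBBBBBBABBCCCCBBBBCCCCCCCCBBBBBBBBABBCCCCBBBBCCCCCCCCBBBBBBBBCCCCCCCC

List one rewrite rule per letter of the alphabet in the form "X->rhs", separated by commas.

A->ABB, B->CC, C->B

  step 4 ⇒ step 5: ABBCCCCBBBBCCCCCCCCABBCCCCBBBBCCCCCCCCABBCCCCBBBBCCCCCCCCBBBB ⇒ ABB·CC·CC·B·B·B·B·CC·CC·CC·CC·B·B·B·B·B·B·B·B·ABB·CC·CC·B·B·B·B·CC·CC·CC·CC·B·B·B·B·B·B·B·B·ABB·CC·CC·B·B·B·B·CC·CC·CC·CC·B·B·B·B·B·B·B·B·CC·CC·CC·CC
    A ↦ ABB
    B ↦ CC
    C ↦ B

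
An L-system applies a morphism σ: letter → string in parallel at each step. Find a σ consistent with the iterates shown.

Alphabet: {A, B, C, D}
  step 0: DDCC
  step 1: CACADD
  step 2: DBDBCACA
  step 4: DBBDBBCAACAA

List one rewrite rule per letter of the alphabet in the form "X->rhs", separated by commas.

A->B, B->A, C->D, D->CA

  step 1 ⇒ step 2: CACADD ⇒ D·B·D·B·CA·CA
    A ↦ B
    C ↦ D
    D ↦ CA
    B ↦ A  (constrained at step 2)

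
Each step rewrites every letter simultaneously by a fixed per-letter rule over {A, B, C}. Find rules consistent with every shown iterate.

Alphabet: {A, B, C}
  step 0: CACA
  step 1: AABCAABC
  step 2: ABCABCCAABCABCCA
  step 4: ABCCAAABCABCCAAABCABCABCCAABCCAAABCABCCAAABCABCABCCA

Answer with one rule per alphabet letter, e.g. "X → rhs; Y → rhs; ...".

A->ABC, B->C, C->A

  step 1 ⇒ step 2: AABCAABC ⇒ ABC·ABC·C·A·ABC·ABC·C·A
    A ↦ ABC
    B ↦ C
    C ↦ A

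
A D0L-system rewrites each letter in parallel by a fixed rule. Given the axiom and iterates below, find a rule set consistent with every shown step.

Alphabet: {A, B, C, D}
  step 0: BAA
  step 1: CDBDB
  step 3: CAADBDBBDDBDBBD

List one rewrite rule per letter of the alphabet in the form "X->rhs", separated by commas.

A->DB, B->C, C->BD, D->AA

  step 0 ⇒ step 1: BAA ⇒ C·DB·DB
    A ↦ DB
    B ↦ C
    C ↦ BD  (constrained at step 1)
    D ↦ AA  (constrained at step 1)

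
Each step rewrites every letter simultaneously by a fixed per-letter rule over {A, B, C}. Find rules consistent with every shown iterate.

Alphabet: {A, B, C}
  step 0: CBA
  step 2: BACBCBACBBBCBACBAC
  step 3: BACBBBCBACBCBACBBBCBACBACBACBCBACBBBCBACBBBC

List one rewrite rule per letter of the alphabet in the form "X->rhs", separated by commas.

A->BB, B->BAC, C->BC

  step 2 ⇒ step 3: BACBCBACBBBCBACBAC ⇒ BAC·BB·BC·BAC·BC·BAC·BB·BC·BAC·BAC·BAC·BC·BAC·BB·BC·BAC·BB·BC
    A ↦ BB
    B ↦ BAC
    C ↦ BC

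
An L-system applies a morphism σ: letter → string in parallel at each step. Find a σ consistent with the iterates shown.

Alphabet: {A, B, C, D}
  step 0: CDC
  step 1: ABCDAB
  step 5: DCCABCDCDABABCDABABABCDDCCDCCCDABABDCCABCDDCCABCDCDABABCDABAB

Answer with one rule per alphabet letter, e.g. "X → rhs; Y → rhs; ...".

A->DC, B->C, C->AB, D->CD

  step 0 ⇒ step 1: CDC ⇒ AB·CD·AB
    C ↦ AB
    D ↦ CD
    A ↦ DC  (constrained at step 1)
    B ↦ C  (constrained at step 1)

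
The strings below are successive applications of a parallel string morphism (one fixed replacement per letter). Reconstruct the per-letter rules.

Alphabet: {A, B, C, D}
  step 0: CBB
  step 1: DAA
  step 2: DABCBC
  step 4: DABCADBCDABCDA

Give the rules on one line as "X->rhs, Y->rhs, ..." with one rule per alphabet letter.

A->BC, B->A, C->D, D->DA

  step 1 ⇒ step 2: DAA ⇒ DA·BC·BC
    A ↦ BC
    D ↦ DA
  step 0 ⇒ step 1: CBB ⇒ D·A·A
    B ↦ A
  step 0 ⇒ step 1: CBB ⇒ D·A·A
    C ↦ D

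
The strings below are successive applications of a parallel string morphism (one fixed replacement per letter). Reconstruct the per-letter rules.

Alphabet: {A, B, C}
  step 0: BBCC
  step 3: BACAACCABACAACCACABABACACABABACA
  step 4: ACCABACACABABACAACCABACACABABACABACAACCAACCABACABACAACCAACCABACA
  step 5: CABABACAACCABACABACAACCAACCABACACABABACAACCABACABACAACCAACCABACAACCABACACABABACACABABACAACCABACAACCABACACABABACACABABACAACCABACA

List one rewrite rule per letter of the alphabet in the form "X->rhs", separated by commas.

  step 4 ⇒ step 5: ACCABACACABABACAACCABACACABABACABACAACCAACCABACABACAACCAACCABACA ⇒ CA·BA·BA·CA·AC·CA·BA·CA·BA·CA·AC·CA·AC·CA·BA·CA·CA·BA·BA·CA·AC·CA·BA·CA·BA·CA·AC·CA·AC·CA·BA·CA·AC·CA·BA·CA·CA·BA·BA·CA·CA·BA·BA·CA·AC·CA·BA·CA·AC·CA·BA·CA·CA·BA·BA·CA·CA·BA·BA·CA·AC·CA·BA·CA
    A ↦ CA
    B ↦ AC
    C ↦ BA

A->CA, B->AC, C->BA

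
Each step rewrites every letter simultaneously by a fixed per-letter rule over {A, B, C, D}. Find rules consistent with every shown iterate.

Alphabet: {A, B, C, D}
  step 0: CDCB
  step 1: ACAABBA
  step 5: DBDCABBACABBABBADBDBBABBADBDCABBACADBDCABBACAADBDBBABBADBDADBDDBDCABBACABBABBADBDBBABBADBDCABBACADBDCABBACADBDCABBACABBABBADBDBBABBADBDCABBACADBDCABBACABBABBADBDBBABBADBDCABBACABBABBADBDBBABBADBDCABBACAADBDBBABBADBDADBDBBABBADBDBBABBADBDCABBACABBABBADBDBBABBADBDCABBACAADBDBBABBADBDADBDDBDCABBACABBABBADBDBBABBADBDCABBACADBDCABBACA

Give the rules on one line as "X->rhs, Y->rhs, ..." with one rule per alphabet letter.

A->DBD, B->BBA, C->A, D->CA

  step 0 ⇒ step 1: CDCB ⇒ A·CA·A·BBA
    B ↦ BBA
    C ↦ A
    D ↦ CA
    A ↦ DBD  (constrained at step 1)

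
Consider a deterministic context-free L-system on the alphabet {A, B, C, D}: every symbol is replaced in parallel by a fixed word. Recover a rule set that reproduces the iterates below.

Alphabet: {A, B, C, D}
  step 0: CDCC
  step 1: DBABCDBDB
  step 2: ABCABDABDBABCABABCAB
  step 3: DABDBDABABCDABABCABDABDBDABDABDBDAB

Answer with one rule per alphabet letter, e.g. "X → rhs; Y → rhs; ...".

  step 2 ⇒ step 3: ABCABDABDBABCABABCAB ⇒ D·AB·DB·D·AB·ABC·D·AB·ABC·AB·D·AB·DB·D·AB·D·AB·DB·D·AB
    A ↦ D
    B ↦ AB
    C ↦ DB
    D ↦ ABC

A->D, B->AB, C->DB, D->ABC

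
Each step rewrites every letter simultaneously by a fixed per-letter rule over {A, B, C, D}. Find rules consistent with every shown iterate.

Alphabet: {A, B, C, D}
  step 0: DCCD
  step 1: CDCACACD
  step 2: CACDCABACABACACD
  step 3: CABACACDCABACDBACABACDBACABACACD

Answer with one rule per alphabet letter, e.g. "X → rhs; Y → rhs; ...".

  step 2 ⇒ step 3: CACDCABACABACACD ⇒ CA·BA·CA·CD·CA·BA·CD·BA·CA·BA·CD·BA·CA·BA·CA·CD
    A ↦ BA
    B ↦ CD
    C ↦ CA
    D ↦ CD

A->BA, B->CD, C->CA, D->CD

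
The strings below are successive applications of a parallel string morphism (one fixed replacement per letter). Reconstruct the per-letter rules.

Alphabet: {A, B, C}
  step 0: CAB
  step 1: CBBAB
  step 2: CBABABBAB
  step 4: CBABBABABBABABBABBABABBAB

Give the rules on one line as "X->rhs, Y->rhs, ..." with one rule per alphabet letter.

  step 1 ⇒ step 2: CBBAB ⇒ CB·AB·AB·B·AB
    A ↦ B
    B ↦ AB
    C ↦ CB

A->B, B->AB, C->CB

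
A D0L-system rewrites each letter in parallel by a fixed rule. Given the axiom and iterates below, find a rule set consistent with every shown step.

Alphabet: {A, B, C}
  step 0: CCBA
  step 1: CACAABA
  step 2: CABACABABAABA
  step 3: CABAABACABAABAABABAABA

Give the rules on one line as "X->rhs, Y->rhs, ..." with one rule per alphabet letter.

  step 2 ⇒ step 3: CABACABABAABA ⇒ CA·BA·A·BA·CA·BA·A·BA·A·BA·BA·A·BA
    A ↦ BA
    B ↦ A
    C ↦ CA

A->BA, B->A, C->CA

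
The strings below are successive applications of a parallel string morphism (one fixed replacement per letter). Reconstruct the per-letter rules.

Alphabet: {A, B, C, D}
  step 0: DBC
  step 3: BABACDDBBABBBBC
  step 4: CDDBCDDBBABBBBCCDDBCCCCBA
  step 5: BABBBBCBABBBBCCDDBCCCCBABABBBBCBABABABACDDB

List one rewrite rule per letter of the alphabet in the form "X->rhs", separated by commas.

  step 4 ⇒ step 5: CDDBCDDBBABBBBCCDDBCCCCBA ⇒ BA·BB·BB·C·BA·BB·BB·C·C·DDB·C·C·C·C·BA·BA·BB·BB·C·BA·BA·BA·BA·C·DDB
    A ↦ DDB
    B ↦ C
    C ↦ BA
    D ↦ BB

A->DDB, B->C, C->BA, D->BB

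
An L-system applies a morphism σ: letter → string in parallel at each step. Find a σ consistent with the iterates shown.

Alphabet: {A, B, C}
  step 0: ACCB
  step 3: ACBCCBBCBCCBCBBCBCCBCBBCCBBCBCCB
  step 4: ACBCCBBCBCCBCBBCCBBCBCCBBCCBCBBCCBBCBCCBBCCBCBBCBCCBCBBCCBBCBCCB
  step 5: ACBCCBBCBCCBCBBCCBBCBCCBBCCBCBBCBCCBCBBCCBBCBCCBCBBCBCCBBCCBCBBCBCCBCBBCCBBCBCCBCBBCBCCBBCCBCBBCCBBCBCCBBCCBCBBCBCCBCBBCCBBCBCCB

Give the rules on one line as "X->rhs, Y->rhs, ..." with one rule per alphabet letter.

A->AC, B->CB, C->BC

  step 4 ⇒ step 5: ACBCCBBCBCCBCBBCCBBCBCCBBCCBCBBCCBBCBCCBBCCBCBBCBCCBCBBCCBBCBCCB ⇒ AC·BC·CB·BC·BC·CB·CB·BC·CB·BC·BC·CB·BC·CB·CB·BC·BC·CB·CB·BC·CB·BC·BC·CB·CB·BC·BC·CB·BC·CB·CB·BC·BC·CB·CB·BC·CB·BC·BC·CB·CB·BC·BC·CB·BC·CB·CB·BC·CB·BC·BC·CB·BC·CB·CB·BC·BC·CB·CB·BC·CB·BC·BC·CB
    A ↦ AC
    B ↦ CB
    C ↦ BC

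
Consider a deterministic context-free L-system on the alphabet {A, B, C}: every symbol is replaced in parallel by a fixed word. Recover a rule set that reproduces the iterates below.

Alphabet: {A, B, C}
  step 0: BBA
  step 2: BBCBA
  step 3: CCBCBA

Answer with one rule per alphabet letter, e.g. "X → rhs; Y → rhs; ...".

  step 2 ⇒ step 3: BBCBA ⇒ C·C·B·C·BA
    A ↦ BA
    B ↦ C
    C ↦ B

A->BA, B->C, C->B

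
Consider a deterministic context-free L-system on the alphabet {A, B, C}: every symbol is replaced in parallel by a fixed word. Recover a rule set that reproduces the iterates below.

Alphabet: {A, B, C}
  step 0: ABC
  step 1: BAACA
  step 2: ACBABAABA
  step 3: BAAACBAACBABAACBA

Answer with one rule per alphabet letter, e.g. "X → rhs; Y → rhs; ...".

  step 2 ⇒ step 3: ACBABAABA ⇒ BA·A·AC·BA·AC·BA·BA·AC·BA
    A ↦ BA
    B ↦ AC
    C ↦ A

A->BA, B->AC, C->A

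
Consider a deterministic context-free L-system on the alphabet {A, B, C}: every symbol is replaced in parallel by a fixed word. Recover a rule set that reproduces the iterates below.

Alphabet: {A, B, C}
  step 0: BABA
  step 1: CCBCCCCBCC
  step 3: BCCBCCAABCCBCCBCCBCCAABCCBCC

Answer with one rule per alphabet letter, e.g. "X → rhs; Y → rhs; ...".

A->BCC, B->CC, C->A

  step 0 ⇒ step 1: BABA ⇒ CC·BCC·CC·BCC
    A ↦ BCC
    B ↦ CC
    C ↦ A  (constrained at step 1)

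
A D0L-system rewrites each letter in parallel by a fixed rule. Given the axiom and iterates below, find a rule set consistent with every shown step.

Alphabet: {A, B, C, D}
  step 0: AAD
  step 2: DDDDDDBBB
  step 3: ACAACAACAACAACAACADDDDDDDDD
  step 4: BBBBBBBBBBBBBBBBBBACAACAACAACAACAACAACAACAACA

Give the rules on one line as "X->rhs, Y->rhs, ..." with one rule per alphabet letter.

  step 3 ⇒ step 4: ACAACAACAACAACAACADDDDDDDDD ⇒ B·B·B·B·B·B·B·B·B·B·B·B·B·B·B·B·B·B·ACA·ACA·ACA·ACA·ACA·ACA·ACA·ACA·ACA
    A ↦ B
    C ↦ B
    D ↦ ACA
  step 2 ⇒ step 3: DDDDDDBBB ⇒ ACA·ACA·ACA·ACA·ACA·ACA·DDD·DDD·DDD
    B ↦ DDD

A->B, B->DDD, C->B, D->ACA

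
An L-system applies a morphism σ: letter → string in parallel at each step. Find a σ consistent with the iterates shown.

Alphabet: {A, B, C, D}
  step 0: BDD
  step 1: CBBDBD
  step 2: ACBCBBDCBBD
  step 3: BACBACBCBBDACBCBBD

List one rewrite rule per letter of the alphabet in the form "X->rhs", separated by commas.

  step 2 ⇒ step 3: ACBCBBDCBBD ⇒ B·A·CB·A·CB·CB·BD·A·CB·CB·BD
    A ↦ B
    B ↦ CB
    C ↦ A
    D ↦ BD

A->B, B->CB, C->A, D->BD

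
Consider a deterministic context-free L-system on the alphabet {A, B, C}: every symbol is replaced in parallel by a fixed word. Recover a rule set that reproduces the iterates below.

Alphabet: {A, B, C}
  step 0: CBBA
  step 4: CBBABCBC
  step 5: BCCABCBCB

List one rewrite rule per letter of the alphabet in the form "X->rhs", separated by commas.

A->AB, B->C, C->B

  step 4 ⇒ step 5: CBBABCBC ⇒ B·C·C·AB·C·B·C·B
    A ↦ AB
    B ↦ C
    C ↦ B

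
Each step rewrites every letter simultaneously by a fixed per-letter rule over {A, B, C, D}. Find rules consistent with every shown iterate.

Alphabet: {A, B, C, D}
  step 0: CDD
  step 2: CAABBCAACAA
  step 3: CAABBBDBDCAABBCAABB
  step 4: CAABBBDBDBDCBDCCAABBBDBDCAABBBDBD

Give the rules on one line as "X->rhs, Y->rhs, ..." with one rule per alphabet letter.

  step 3 ⇒ step 4: CAABBBDBDCAABBCAABB ⇒ CAA·B·B·BD·BD·BD·C·BD·C·CAA·B·B·BD·BD·CAA·B·B·BD·BD
    A ↦ B
    B ↦ BD
    C ↦ CAA
    D ↦ C

A->B, B->BD, C->CAA, D->C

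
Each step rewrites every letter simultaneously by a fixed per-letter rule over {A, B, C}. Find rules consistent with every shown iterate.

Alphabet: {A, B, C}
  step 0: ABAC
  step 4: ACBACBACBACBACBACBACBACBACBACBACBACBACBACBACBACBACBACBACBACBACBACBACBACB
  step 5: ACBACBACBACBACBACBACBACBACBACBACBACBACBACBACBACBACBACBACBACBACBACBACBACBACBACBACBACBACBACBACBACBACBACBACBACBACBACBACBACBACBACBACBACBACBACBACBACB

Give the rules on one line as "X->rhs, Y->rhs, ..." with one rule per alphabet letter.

A->ACB, B->CB, C->A

  step 4 ⇒ step 5: ACBACBACBACBACBACBACBACBACBACBACBACBACBACBACBACBACBACBACBACBACBACBACBACB ⇒ ACB·A·CB·ACB·A·CB·ACB·A·CB·ACB·A·CB·ACB·A·CB·ACB·A·CB·ACB·A·CB·ACB·A·CB·ACB·A·CB·ACB·A·CB·ACB·A·CB·ACB·A·CB·ACB·A·CB·ACB·A·CB·ACB·A·CB·ACB·A·CB·ACB·A·CB·ACB·A·CB·ACB·A·CB·ACB·A·CB·ACB·A·CB·ACB·A·CB·ACB·A·CB·ACB·A·CB
    A ↦ ACB
    B ↦ CB
    C ↦ A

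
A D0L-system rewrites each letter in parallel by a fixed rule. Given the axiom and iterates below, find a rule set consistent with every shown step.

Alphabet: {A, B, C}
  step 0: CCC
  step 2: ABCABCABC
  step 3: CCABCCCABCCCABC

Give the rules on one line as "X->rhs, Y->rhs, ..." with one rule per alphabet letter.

  step 2 ⇒ step 3: ABCABCABC ⇒ CC·A·BC·CC·A·BC·CC·A·BC
    A ↦ CC
    B ↦ A
    C ↦ BC

A->CC, B->A, C->BC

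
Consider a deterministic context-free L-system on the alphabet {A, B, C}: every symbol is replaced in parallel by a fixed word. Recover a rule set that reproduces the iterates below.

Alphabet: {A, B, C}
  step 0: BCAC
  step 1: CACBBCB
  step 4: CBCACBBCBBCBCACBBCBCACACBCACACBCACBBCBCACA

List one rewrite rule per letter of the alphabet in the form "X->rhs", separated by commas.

A->B, B->CA, C->CB

  step 0 ⇒ step 1: BCAC ⇒ CA·CB·B·CB
    A ↦ B
    B ↦ CA
    C ↦ CB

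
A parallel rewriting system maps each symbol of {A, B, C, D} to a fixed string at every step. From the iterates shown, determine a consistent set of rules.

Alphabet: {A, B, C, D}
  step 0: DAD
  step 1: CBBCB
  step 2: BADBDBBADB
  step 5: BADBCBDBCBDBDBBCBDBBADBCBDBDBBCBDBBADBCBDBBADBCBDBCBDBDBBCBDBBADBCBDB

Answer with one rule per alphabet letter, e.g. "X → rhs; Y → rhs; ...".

  step 1 ⇒ step 2: CBBCB ⇒ BA·DB·DB·BA·DB
    B ↦ DB
    C ↦ BA
  step 0 ⇒ step 1: DAD ⇒ CB·B·CB
    A ↦ B
  step 0 ⇒ step 1: DAD ⇒ CB·B·CB
    D ↦ CB

A->B, B->DB, C->BA, D->CB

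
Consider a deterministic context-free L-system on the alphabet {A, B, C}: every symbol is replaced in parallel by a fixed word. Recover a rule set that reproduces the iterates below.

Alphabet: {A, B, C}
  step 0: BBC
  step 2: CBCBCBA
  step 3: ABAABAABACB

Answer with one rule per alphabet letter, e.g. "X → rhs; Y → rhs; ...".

  step 2 ⇒ step 3: CBCBCBA ⇒ AB·A·AB·A·AB·A·CB
    A ↦ CB
    B ↦ A
    C ↦ AB

A->CB, B->A, C->AB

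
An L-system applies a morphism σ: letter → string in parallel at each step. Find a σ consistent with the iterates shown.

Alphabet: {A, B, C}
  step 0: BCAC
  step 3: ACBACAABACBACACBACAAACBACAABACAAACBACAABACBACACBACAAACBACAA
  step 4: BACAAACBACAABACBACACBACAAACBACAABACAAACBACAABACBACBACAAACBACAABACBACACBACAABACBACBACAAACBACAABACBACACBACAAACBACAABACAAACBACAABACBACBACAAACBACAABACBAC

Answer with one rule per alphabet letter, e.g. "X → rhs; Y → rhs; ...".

  step 3 ⇒ step 4: ACBACAABACBACACBACAAACBACAABACAAACBACAABACBACACBACAAACBACAA ⇒ BAC·AA·AC·BAC·AA·BAC·BAC·AC·BAC·AA·AC·BAC·AA·BAC·AA·AC·BAC·AA·BAC·BAC·BAC·AA·AC·BAC·AA·BAC·BAC·AC·BAC·AA·BAC·BAC·BAC·AA·AC·BAC·AA·BAC·BAC·AC·BAC·AA·AC·BAC·AA·BAC·AA·AC·BAC·AA·BAC·BAC·BAC·AA·AC·BAC·AA·BAC·BAC
    A ↦ BAC
    B ↦ AC
    C ↦ AA

A->BAC, B->AC, C->AA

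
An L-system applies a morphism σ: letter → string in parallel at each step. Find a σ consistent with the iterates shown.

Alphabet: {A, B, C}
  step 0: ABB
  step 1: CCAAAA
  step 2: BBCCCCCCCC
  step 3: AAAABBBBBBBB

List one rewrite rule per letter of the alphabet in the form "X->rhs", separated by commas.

A->CC, B->AA, C->B

  step 2 ⇒ step 3: BBCCCCCCCC ⇒ AA·AA·B·B·B·B·B·B·B·B
    B ↦ AA
    C ↦ B
  step 0 ⇒ step 1: ABB ⇒ CC·AA·AA
    A ↦ CC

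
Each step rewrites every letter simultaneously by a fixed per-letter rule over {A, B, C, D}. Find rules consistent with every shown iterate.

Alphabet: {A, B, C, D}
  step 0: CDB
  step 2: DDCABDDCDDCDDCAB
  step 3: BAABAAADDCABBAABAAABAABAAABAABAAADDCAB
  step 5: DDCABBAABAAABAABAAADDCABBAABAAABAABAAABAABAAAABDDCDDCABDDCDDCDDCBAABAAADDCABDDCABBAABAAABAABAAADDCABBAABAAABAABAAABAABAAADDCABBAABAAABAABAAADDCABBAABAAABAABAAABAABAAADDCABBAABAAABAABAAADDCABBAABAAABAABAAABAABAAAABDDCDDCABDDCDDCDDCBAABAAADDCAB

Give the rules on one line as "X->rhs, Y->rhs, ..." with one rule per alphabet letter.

  step 2 ⇒ step 3: DDCABDDCDDCDDCAB ⇒ BAA·BAA·A·DDC·AB·BAA·BAA·A·BAA·BAA·A·BAA·BAA·A·DDC·AB
    A ↦ DDC
    B ↦ AB
    C ↦ A
    D ↦ BAA

A->DDC, B->AB, C->A, D->BAA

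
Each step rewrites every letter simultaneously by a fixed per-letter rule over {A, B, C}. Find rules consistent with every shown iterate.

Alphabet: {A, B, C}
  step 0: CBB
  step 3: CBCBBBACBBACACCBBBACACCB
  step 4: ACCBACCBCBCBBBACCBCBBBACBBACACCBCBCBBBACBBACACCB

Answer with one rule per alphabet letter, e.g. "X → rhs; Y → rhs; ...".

  step 3 ⇒ step 4: CBCBBBACBBACACCBBBACACCB ⇒ AC·CB·AC·CB·CB·CB·BB·AC·CB·CB·BB·AC·BB·AC·AC·CB·CB·CB·BB·AC·BB·AC·AC·CB
    A ↦ BB
    B ↦ CB
    C ↦ AC

A->BB, B->CB, C->AC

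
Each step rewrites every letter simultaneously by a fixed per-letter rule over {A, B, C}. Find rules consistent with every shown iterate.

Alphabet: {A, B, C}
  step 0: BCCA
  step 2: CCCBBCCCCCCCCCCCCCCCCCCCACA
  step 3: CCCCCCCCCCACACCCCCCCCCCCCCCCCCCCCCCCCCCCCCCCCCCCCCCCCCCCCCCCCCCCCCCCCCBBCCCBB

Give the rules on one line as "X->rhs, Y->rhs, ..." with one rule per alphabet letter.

  step 2 ⇒ step 3: CCCBBCCCCCCCCCCCCCCCCCCCACA ⇒ CCC·CCC·CCC·CA·CA·CCC·CCC·CCC·CCC·CCC·CCC·CCC·CCC·CCC·CCC·CCC·CCC·CCC·CCC·CCC·CCC·CCC·CCC·CCC·BB·CCC·BB
    A ↦ BB
    B ↦ CA
    C ↦ CCC

A->BB, B->CA, C->CCC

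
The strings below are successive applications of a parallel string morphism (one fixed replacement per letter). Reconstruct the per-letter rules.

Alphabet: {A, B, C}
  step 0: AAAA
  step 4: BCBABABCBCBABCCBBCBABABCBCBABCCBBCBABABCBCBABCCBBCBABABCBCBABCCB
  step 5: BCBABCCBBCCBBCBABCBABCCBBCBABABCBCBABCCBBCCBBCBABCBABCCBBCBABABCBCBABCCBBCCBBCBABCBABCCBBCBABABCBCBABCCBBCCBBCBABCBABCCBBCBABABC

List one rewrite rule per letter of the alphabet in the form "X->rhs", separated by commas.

A->CB, B->BC, C->BA

  step 4 ⇒ step 5: BCBABABCBCBABCCBBCBABABCBCBABCCBBCBABABCBCBABCCBBCBABABCBCBABCCB ⇒ BC·BA·BC·CB·BC·CB·BC·BA·BC·BA·BC·CB·BC·BA·BA·BC·BC·BA·BC·CB·BC·CB·BC·BA·BC·BA·BC·CB·BC·BA·BA·BC·BC·BA·BC·CB·BC·CB·BC·BA·BC·BA·BC·CB·BC·BA·BA·BC·BC·BA·BC·CB·BC·CB·BC·BA·BC·BA·BC·CB·BC·BA·BA·BC
    A ↦ CB
    B ↦ BC
    C ↦ BA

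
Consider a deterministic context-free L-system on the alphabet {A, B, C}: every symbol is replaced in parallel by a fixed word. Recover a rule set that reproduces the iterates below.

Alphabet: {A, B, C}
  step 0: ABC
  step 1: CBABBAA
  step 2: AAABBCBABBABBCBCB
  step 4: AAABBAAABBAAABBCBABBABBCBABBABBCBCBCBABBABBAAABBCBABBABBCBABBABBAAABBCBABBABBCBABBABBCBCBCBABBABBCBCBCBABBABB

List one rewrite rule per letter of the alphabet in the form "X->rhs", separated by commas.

A->CB, B->ABB, C->AA

  step 1 ⇒ step 2: CBABBAA ⇒ AA·ABB·CB·ABB·ABB·CB·CB
    A ↦ CB
    B ↦ ABB
    C ↦ AA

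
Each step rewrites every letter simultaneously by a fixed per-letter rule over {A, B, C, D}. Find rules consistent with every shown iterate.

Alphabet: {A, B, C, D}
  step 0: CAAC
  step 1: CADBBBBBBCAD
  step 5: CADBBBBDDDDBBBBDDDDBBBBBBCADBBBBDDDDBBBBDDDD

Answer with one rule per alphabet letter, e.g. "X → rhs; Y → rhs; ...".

A->BBB, B->D, C->CAD, D->B

  step 0 ⇒ step 1: CAAC ⇒ CAD·BBB·BBB·CAD
    A ↦ BBB
    C ↦ CAD
    B ↦ D  (constrained at step 1)
    D ↦ B  (constrained at step 1)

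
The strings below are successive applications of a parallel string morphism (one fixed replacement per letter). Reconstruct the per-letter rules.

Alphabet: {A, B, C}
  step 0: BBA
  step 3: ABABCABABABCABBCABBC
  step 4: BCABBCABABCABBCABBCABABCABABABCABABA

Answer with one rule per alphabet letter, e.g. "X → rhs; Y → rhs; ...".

  step 3 ⇒ step 4: ABABCABABABCABBCABBC ⇒ BC·AB·BC·AB·A·BC·AB·BC·AB·BC·AB·A·BC·AB·AB·A·BC·AB·AB·A
    A ↦ BC
    B ↦ AB
    C ↦ A

A->BC, B->AB, C->A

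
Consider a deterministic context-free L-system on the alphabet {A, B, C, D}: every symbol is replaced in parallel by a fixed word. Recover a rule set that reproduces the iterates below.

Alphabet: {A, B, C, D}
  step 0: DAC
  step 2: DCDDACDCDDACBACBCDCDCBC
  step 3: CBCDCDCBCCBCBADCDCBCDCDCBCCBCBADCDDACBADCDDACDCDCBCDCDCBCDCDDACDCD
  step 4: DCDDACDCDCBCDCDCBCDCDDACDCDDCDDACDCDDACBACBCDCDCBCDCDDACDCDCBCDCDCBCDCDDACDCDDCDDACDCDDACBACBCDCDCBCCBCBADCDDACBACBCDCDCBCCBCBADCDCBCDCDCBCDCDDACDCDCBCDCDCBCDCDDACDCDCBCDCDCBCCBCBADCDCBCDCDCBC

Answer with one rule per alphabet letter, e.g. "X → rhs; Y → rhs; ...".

  step 3 ⇒ step 4: CBCDCDCBCCBCBADCDCBCDCDCBCCBCBADCDDACBADCDDACDCDCBCDCDCBCDCDDACDCD ⇒ DCD·DAC·DCD·CBC·DCD·CBC·DCD·DAC·DCD·DCD·DAC·DCD·DAC·BA·CBC·DCD·CBC·DCD·DAC·DCD·CBC·DCD·CBC·DCD·DAC·DCD·DCD·DAC·DCD·DAC·BA·CBC·DCD·CBC·CBC·BA·DCD·DAC·BA·CBC·DCD·CBC·CBC·BA·DCD·CBC·DCD·CBC·DCD·DAC·DCD·CBC·DCD·CBC·DCD·DAC·DCD·CBC·DCD·CBC·CBC·BA·DCD·CBC·DCD·CBC
    A ↦ BA
    B ↦ DAC
    C ↦ DCD
    D ↦ CBC

A->BA, B->DAC, C->DCD, D->CBC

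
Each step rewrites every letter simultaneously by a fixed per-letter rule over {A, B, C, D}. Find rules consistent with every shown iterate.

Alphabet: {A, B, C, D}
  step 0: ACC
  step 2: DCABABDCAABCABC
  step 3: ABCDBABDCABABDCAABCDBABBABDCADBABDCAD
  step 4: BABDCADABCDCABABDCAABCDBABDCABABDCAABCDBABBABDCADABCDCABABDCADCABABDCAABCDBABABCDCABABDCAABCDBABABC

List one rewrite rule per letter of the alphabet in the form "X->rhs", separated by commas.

  step 3 ⇒ step 4: ABCDBABDCABABDCAABCDBABBABDCADBABDCAD ⇒ BAB·DCA·D·ABC·DCA·BAB·DCA·ABC·D·BAB·DCA·BAB·DCA·ABC·D·BAB·BAB·DCA·D·ABC·DCA·BAB·DCA·DCA·BAB·DCA·ABC·D·BAB·ABC·DCA·BAB·DCA·ABC·D·BAB·ABC
    A ↦ BAB
    B ↦ DCA
    C ↦ D
    D ↦ ABC

A->BAB, B->DCA, C->D, D->ABC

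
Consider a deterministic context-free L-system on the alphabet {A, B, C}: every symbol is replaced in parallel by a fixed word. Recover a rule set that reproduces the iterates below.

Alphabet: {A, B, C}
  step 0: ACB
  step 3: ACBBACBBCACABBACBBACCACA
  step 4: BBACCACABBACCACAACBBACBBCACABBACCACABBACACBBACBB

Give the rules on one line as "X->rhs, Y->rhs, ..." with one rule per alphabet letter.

  step 3 ⇒ step 4: ACBBACBBCACABBACBBACCACA ⇒ BB·AC·CA·CA·BB·AC·CA·CA·AC·BB·AC·BB·CA·CA·BB·AC·CA·CA·BB·AC·AC·BB·AC·BB
    A ↦ BB
    B ↦ CA
    C ↦ AC

A->BB, B->CA, C->AC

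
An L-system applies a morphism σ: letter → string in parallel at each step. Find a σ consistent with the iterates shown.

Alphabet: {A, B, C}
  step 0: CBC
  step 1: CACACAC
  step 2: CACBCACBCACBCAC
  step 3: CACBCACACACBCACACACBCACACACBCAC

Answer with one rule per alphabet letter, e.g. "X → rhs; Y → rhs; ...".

A->B, B->A, C->CAC

  step 2 ⇒ step 3: CACBCACBCACBCAC ⇒ CAC·B·CAC·A·CAC·B·CAC·A·CAC·B·CAC·A·CAC·B·CAC
    A ↦ B
    B ↦ A
    C ↦ CAC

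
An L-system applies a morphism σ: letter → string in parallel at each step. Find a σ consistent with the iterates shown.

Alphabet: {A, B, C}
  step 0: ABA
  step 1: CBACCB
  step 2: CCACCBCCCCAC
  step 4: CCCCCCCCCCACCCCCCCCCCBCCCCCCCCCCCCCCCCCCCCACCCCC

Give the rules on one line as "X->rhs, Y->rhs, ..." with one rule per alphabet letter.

  step 1 ⇒ step 2: CBACCB ⇒ CC·AC·CB·CC·CC·AC
    A ↦ CB
    B ↦ AC
    C ↦ CC

A->CB, B->AC, C->CC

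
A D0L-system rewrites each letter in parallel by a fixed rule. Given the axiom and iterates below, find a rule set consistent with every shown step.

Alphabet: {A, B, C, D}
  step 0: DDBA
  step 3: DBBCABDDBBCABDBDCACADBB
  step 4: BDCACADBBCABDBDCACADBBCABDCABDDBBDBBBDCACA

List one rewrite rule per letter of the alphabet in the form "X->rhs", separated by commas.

A->B, B->CA, C->DB, D->BD

  step 3 ⇒ step 4: DBBCABDDBBCABDBDCACADBB ⇒ BD·CA·CA·DB·B·CA·BD·BD·CA·CA·DB·B·CA·BD·CA·BD·DB·B·DB·B·BD·CA·CA
    A ↦ B
    B ↦ CA
    C ↦ DB
    D ↦ BD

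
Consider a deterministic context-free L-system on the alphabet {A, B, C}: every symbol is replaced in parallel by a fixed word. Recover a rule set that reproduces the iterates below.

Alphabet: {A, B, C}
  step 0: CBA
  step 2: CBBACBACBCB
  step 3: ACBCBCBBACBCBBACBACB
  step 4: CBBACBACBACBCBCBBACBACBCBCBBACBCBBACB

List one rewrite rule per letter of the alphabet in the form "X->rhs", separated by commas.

  step 3 ⇒ step 4: ACBCBCBBACBCBBACBACB ⇒ CBB·A·CB·A·CB·A·CB·CB·CBB·A·CB·A·CB·CB·CBB·A·CB·CBB·A·CB
    A ↦ CBB
    B ↦ CB
    C ↦ A

A->CBB, B->CB, C->A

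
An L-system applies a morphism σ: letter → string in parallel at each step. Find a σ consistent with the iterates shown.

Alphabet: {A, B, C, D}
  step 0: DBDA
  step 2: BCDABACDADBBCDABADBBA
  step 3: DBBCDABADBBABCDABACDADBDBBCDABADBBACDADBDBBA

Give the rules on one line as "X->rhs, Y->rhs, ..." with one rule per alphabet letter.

A->BA, B->DB, C->B, D->CDA

  step 2 ⇒ step 3: BCDABACDADBBCDABADBBA ⇒ DB·B·CDA·BA·DB·BA·B·CDA·BA·CDA·DB·DB·B·CDA·BA·DB·BA·CDA·DB·DB·BA
    A ↦ BA
    B ↦ DB
    C ↦ B
    D ↦ CDA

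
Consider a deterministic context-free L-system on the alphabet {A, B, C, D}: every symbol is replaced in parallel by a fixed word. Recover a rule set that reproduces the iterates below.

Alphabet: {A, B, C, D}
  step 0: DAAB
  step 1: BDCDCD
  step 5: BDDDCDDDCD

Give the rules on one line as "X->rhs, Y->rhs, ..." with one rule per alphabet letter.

A->DC, B->D, C->A, D->B

  step 0 ⇒ step 1: DAAB ⇒ B·DC·DC·D
    A ↦ DC
    B ↦ D
    D ↦ B
    C ↦ A  (constrained at step 1)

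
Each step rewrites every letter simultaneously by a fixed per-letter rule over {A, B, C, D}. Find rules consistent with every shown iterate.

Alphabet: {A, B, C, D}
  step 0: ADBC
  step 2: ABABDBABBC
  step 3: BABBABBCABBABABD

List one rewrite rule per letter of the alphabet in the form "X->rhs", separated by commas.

  step 2 ⇒ step 3: ABABDBABBC ⇒ B·AB·B·AB·BC·AB·B·AB·AB·D
    A ↦ B
    B ↦ AB
    C ↦ D
    D ↦ BC

A->B, B->AB, C->D, D->BC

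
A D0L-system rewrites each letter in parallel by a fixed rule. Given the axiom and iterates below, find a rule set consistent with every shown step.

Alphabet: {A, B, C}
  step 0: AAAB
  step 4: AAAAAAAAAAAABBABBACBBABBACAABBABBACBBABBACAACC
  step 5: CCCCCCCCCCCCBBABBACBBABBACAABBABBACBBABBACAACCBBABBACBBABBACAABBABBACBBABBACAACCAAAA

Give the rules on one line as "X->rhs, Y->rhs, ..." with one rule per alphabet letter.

  step 4 ⇒ step 5: AAAAAAAAAAAABBABBACBBABBACAABBABBACBBABBACAACC ⇒ C·C·C·C·C·C·C·C·C·C·C·C·BBA·BBA·C·BBA·BBA·C·AA·BBA·BBA·C·BBA·BBA·C·AA·C·C·BBA·BBA·C·BBA·BBA·C·AA·BBA·BBA·C·BBA·BBA·C·AA·C·C·AA·AA
    A ↦ C
    B ↦ BBA
    C ↦ AA

A->C, B->BBA, C->AA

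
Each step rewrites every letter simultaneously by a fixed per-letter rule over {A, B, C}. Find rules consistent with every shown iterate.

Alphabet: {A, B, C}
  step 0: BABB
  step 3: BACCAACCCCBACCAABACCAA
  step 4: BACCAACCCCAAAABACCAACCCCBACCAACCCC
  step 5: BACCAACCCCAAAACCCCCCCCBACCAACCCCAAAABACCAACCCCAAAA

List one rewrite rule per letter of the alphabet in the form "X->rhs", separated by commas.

A->CC, B->BA, C->A

  step 4 ⇒ step 5: BACCAACCCCAAAABACCAACCCCBACCAACCCC ⇒ BA·CC·A·A·CC·CC·A·A·A·A·CC·CC·CC·CC·BA·CC·A·A·CC·CC·A·A·A·A·BA·CC·A·A·CC·CC·A·A·A·A
    A ↦ CC
    B ↦ BA
    C ↦ A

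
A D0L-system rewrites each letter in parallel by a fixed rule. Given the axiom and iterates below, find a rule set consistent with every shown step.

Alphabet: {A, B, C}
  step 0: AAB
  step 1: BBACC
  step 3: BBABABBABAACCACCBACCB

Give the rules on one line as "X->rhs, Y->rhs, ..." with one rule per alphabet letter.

  step 0 ⇒ step 1: AAB ⇒ B·B·ACC
    A ↦ B
    B ↦ ACC
    C ↦ BA  (constrained at step 1)

A->B, B->ACC, C->BA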